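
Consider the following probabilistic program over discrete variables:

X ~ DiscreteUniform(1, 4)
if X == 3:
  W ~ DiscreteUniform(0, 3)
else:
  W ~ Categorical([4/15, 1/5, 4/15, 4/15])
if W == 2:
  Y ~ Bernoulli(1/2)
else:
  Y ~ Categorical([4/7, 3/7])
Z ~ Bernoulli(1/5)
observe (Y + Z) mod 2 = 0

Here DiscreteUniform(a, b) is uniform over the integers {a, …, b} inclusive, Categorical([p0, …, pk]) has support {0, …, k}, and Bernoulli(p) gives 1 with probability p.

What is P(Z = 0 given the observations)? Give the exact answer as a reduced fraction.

P(Z = 0 | obs) = 2476/2977

Enumerate traces; 32 have nonzero weight after conditioning:
  (X=1, W=0, Y=0, Z=0) weight 16/525
  (X=1, W=0, Y=1, Z=1) weight 1/175
  (X=1, W=1, Y=0, Z=0) weight 4/175
  (X=1, W=1, Y=1, Z=1) weight 3/700
  (X=1, W=2, Y=0, Z=0) weight 2/75
  (X=1, W=2, Y=1, Z=1) weight 1/150
  (X=1, W=3, Y=0, Z=0) weight 16/525
  (X=1, W=3, Y=1, Z=1) weight 1/175
  … 24 more
Group by Z:
  weight(Z=0) = 619/1400
  weight(Z=1) = 501/5600
Total weight = 619/1400 + 501/5600 = 2977/5600
P(Z=0 | obs) = 619/1400 / 2977/5600 = 2476/2977
P(Z=1 | obs) = 501/5600 / 2977/5600 = 501/2977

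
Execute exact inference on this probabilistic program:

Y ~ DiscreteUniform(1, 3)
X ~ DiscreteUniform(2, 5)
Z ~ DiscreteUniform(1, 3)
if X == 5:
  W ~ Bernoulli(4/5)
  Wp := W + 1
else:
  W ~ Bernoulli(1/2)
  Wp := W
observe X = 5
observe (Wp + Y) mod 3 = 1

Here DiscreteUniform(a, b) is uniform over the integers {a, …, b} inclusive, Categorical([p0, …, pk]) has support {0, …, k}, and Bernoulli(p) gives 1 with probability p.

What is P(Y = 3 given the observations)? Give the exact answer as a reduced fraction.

P(Y = 3 | obs) = 1/5

Enumerate traces; 6 have nonzero weight after conditioning:
  (Y=2, X=5, Z=1, W=1) weight 1/45
  (Y=2, X=5, Z=2, W=1) weight 1/45
  (Y=2, X=5, Z=3, W=1) weight 1/45
  (Y=3, X=5, Z=1, W=0) weight 1/180
  (Y=3, X=5, Z=2, W=0) weight 1/180
  (Y=3, X=5, Z=3, W=0) weight 1/180
Group by Y:
  weight(Y=2) = 1/15
  weight(Y=3) = 1/60
Total weight = 1/15 + 1/60 = 1/12
P(Y=2 | obs) = 1/15 / 1/12 = 4/5
P(Y=3 | obs) = 1/60 / 1/12 = 1/5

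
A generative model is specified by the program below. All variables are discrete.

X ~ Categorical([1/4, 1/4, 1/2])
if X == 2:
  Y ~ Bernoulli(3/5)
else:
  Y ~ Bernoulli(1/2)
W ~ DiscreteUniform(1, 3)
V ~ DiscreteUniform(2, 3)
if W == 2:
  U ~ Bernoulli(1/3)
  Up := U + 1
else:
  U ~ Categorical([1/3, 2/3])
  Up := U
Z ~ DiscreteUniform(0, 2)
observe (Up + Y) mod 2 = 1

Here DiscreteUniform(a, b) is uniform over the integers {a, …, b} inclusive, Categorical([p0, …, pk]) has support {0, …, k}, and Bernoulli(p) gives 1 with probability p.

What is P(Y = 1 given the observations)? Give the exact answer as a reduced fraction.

Enumerate traces; 108 have nonzero weight after conditioning:
  (X=0, Y=0, W=1, V=2, U=1, Z=0) weight 1/216
  (X=0, Y=0, W=1, V=2, U=1, Z=1) weight 1/216
  (X=0, Y=0, W=1, V=2, U=1, Z=2) weight 1/216
  (X=0, Y=0, W=1, V=3, U=1, Z=0) weight 1/216
  (X=0, Y=0, W=1, V=3, U=1, Z=1) weight 1/216
  (X=0, Y=0, W=1, V=3, U=1, Z=2) weight 1/216
  (X=0, Y=0, W=2, V=2, U=0, Z=0) weight 1/216
  (X=0, Y=0, W=2, V=2, U=0, Z=1) weight 1/216
  (X=0, Y=1, W=1, V=2, U=0, Z=0) weight 1/432
  … 99 more
Group by Y:
  weight(Y=0) = 3/10
  weight(Y=1) = 11/60
Total weight = 3/10 + 11/60 = 29/60
P(Y=0 | obs) = 3/10 / 29/60 = 18/29
P(Y=1 | obs) = 11/60 / 29/60 = 11/29

P(Y = 1 | obs) = 11/29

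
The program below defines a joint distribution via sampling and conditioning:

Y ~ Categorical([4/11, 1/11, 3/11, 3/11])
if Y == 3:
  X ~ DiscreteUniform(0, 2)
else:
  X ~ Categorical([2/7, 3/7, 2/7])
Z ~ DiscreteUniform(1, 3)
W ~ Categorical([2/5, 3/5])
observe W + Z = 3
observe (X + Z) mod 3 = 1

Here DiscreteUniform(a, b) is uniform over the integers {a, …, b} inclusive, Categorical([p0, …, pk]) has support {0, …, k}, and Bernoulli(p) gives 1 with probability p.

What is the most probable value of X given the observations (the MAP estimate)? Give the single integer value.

argmax_v P(X = v | obs) = 2

Enumerate traces; 8 have nonzero weight after conditioning:
  (Y=0, X=1, Z=3, W=0) weight 8/385
  (Y=0, X=2, Z=2, W=1) weight 8/385
  (Y=1, X=1, Z=3, W=0) weight 2/385
  (Y=1, X=2, Z=2, W=1) weight 2/385
  (Y=2, X=1, Z=3, W=0) weight 6/385
  (Y=2, X=2, Z=2, W=1) weight 6/385
  (Y=3, X=1, Z=3, W=0) weight 2/165
  (Y=3, X=2, Z=2, W=1) weight 1/55
Group by X:
  weight(X=1) = 62/1155
  weight(X=2) = 23/385
Total weight = 62/1155 + 23/385 = 131/1155
P(X=1 | obs) = 62/1155 / 131/1155 = 62/131
P(X=2 | obs) = 23/385 / 131/1155 = 69/131
argmax = 2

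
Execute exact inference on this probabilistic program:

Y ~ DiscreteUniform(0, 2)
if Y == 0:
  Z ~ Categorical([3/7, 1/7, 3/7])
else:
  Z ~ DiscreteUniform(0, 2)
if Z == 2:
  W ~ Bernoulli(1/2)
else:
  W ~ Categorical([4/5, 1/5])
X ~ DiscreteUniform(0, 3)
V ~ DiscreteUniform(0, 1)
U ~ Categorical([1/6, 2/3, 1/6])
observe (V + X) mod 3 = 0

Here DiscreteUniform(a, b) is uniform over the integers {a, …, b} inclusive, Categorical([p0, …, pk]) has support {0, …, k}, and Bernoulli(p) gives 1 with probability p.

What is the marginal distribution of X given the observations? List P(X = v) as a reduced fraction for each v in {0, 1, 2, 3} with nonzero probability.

P(X=0) = 1/3, P(X=2) = 1/3, P(X=3) = 1/3

Enumerate traces; 162 have nonzero weight after conditioning:
  (Y=0, Z=0, W=0, X=0, V=0, U=0) weight 1/420
  (Y=0, Z=0, W=0, X=0, V=0, U=1) weight 1/105
  (Y=0, Z=0, W=0, X=0, V=0, U=2) weight 1/420
  (Y=0, Z=0, W=0, X=2, V=1, U=0) weight 1/420
  (Y=0, Z=0, W=0, X=2, V=1, U=1) weight 1/105
  (Y=0, Z=0, W=0, X=2, V=1, U=2) weight 1/420
  (Y=0, Z=0, W=0, X=3, V=0, U=0) weight 1/420
  (Y=0, Z=0, W=0, X=3, V=0, U=1) weight 1/105
  … 154 more
Group by X:
  weight(X=0) = 1/8
  weight(X=2) = 1/8
  weight(X=3) = 1/8
Total weight = 1/8 + 1/8 + 1/8 = 3/8
P(X=0 | obs) = 1/8 / 3/8 = 1/3
P(X=2 | obs) = 1/8 / 3/8 = 1/3
P(X=3 | obs) = 1/8 / 3/8 = 1/3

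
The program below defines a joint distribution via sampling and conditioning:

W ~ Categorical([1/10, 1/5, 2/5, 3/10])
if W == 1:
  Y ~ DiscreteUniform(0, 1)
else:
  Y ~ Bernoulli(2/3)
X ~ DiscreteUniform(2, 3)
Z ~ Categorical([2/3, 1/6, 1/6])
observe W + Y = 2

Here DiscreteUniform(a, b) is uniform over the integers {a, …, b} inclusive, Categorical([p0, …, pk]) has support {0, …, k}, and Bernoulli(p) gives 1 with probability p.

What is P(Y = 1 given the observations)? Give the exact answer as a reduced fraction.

Enumerate traces; 12 have nonzero weight after conditioning:
  (W=1, Y=1, X=2, Z=0) weight 1/30
  (W=1, Y=1, X=2, Z=1) weight 1/120
  (W=1, Y=1, X=2, Z=2) weight 1/120
  (W=1, Y=1, X=3, Z=0) weight 1/30
  (W=1, Y=1, X=3, Z=1) weight 1/120
  (W=1, Y=1, X=3, Z=2) weight 1/120
  (W=2, Y=0, X=2, Z=0) weight 2/45
  (W=2, Y=0, X=2, Z=1) weight 1/90
  … 4 more
Group by Y:
  weight(Y=0) = 2/15
  weight(Y=1) = 1/10
Total weight = 2/15 + 1/10 = 7/30
P(Y=0 | obs) = 2/15 / 7/30 = 4/7
P(Y=1 | obs) = 1/10 / 7/30 = 3/7

P(Y = 1 | obs) = 3/7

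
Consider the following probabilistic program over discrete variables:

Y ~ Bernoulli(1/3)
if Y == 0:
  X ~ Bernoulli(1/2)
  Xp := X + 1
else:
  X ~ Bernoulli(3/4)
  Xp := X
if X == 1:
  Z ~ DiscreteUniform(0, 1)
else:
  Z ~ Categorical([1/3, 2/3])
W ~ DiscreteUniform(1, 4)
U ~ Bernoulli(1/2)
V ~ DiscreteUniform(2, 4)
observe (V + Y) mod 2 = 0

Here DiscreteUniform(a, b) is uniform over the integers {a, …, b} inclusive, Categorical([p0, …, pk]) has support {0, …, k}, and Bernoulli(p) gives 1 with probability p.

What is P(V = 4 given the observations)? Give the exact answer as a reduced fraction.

P(V = 4 | obs) = 2/5

Enumerate traces; 96 have nonzero weight after conditioning:
  (Y=0, X=0, Z=0, W=1, U=0, V=2) weight 1/216
  (Y=0, X=0, Z=0, W=1, U=0, V=4) weight 1/216
  (Y=0, X=0, Z=0, W=1, U=1, V=2) weight 1/216
  (Y=0, X=0, Z=0, W=1, U=1, V=4) weight 1/216
  (Y=0, X=0, Z=0, W=2, U=0, V=2) weight 1/216
  (Y=0, X=0, Z=0, W=2, U=0, V=4) weight 1/216
  (Y=0, X=0, Z=0, W=2, U=1, V=2) weight 1/216
  (Y=0, X=0, Z=0, W=2, U=1, V=4) weight 1/216
  (Y=1, X=0, Z=0, W=1, U=0, V=3) weight 1/864
  … 87 more
Group by V:
  weight(V=2) = 2/9
  weight(V=3) = 1/9
  weight(V=4) = 2/9
Total weight = 2/9 + 1/9 + 2/9 = 5/9
P(V=2 | obs) = 2/9 / 5/9 = 2/5
P(V=3 | obs) = 1/9 / 5/9 = 1/5
P(V=4 | obs) = 2/9 / 5/9 = 2/5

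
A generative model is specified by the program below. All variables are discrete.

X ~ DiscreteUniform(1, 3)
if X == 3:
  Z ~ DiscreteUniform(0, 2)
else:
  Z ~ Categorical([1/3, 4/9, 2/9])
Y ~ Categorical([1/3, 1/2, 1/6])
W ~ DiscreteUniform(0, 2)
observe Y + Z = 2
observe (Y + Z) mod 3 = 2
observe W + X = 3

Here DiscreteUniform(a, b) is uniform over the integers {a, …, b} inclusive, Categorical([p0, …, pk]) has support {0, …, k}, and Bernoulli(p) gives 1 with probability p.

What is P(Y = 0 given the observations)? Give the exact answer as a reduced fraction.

P(Y = 0 | obs) = 1/4

Enumerate traces; 9 have nonzero weight after conditioning:
  (X=1, Z=0, Y=2, W=2) weight 1/162
  (X=1, Z=1, Y=1, W=2) weight 2/81
  (X=1, Z=2, Y=0, W=2) weight 2/243
  (X=2, Z=0, Y=2, W=1) weight 1/162
  (X=2, Z=1, Y=1, W=1) weight 2/81
  (X=2, Z=2, Y=0, W=1) weight 2/243
  (X=3, Z=0, Y=2, W=0) weight 1/162
  (X=3, Z=1, Y=1, W=0) weight 1/54
  … 1 more
Group by Y:
  weight(Y=0) = 7/243
  weight(Y=1) = 11/162
  weight(Y=2) = 1/54
Total weight = 7/243 + 11/162 + 1/54 = 28/243
P(Y=0 | obs) = 7/243 / 28/243 = 1/4
P(Y=1 | obs) = 11/162 / 28/243 = 33/56
P(Y=2 | obs) = 1/54 / 28/243 = 9/56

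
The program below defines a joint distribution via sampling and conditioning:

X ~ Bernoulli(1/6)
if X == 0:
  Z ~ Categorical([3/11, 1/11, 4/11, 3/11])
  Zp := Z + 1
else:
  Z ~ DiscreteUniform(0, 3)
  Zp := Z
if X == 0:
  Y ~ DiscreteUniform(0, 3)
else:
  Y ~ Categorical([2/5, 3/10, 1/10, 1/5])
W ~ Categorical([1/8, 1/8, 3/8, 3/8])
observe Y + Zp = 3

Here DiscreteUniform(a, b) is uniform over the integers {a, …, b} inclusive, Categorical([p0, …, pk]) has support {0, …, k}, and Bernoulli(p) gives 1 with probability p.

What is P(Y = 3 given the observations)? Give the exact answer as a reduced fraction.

Enumerate traces; 28 have nonzero weight after conditioning:
  (X=0, Z=0, Y=2, W=0) weight 5/704
  (X=0, Z=0, Y=2, W=1) weight 5/704
  (X=0, Z=0, Y=2, W=2) weight 15/704
  (X=0, Z=0, Y=2, W=3) weight 15/704
  (X=0, Z=1, Y=1, W=0) weight 5/2112
  (X=0, Z=1, Y=1, W=1) weight 5/2112
  (X=0, Z=1, Y=1, W=2) weight 5/704
  (X=0, Z=1, Y=1, W=3) weight 5/704
  (X=0, Z=2, Y=0, W=0) weight 5/528
  (X=1, Z=0, Y=3, W=0) weight 1/960
  … 18 more
Group by Y:
  weight(Y=0) = 61/660
  weight(Y=1) = 83/2640
  weight(Y=2) = 161/2640
  weight(Y=3) = 1/120
Total weight = 61/660 + 83/2640 + 161/2640 + 1/120 = 17/88
P(Y=0 | obs) = 61/660 / 17/88 = 122/255
P(Y=1 | obs) = 83/2640 / 17/88 = 83/510
P(Y=2 | obs) = 161/2640 / 17/88 = 161/510
P(Y=3 | obs) = 1/120 / 17/88 = 11/255

P(Y = 3 | obs) = 11/255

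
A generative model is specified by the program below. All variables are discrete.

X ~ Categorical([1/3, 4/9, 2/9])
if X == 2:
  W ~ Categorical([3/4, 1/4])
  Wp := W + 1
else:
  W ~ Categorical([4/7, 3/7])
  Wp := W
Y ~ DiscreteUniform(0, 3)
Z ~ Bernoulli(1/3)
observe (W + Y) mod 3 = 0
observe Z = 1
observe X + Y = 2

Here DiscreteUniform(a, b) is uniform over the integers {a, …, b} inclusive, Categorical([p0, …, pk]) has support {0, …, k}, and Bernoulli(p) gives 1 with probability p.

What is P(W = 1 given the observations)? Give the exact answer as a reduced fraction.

P(W = 1 | obs) = 6/13

Enumerate traces; 2 have nonzero weight after conditioning:
  (X=0, W=1, Y=2, Z=1) weight 1/84
  (X=2, W=0, Y=0, Z=1) weight 1/72
Group by W:
  weight(W=0) = 1/72
  weight(W=1) = 1/84
Total weight = 1/72 + 1/84 = 13/504
P(W=0 | obs) = 1/72 / 13/504 = 7/13
P(W=1 | obs) = 1/84 / 13/504 = 6/13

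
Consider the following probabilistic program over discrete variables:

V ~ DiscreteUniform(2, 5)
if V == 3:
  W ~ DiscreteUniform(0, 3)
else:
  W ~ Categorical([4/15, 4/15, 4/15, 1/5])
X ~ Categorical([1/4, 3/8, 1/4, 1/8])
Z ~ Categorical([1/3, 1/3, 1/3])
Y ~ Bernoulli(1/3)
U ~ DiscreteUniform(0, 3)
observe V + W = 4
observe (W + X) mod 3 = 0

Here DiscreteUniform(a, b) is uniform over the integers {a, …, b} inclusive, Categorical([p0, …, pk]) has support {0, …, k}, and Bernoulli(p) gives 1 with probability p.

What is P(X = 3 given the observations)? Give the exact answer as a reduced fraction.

Enumerate traces; 96 have nonzero weight after conditioning:
  (V=2, W=2, X=1, Z=0, Y=0, U=0) weight 1/720
  (V=2, W=2, X=1, Z=0, Y=0, U=1) weight 1/720
  (V=2, W=2, X=1, Z=0, Y=0, U=2) weight 1/720
  (V=2, W=2, X=1, Z=0, Y=0, U=3) weight 1/720
  (V=2, W=2, X=1, Z=0, Y=1, U=0) weight 1/1440
  (V=2, W=2, X=1, Z=0, Y=1, U=1) weight 1/1440
  (V=2, W=2, X=1, Z=0, Y=1, U=2) weight 1/1440
  (V=2, W=2, X=1, Z=0, Y=1, U=3) weight 1/1440
  (V=3, W=1, X=2, Z=0, Y=0, U=0) weight 1/1152
  (V=4, W=0, X=0, Z=0, Y=0, U=0) weight 1/1080
  … 86 more
Group by X:
  weight(X=0) = 1/60
  weight(X=1) = 1/40
  weight(X=2) = 1/64
  weight(X=3) = 1/120
Total weight = 1/60 + 1/40 + 1/64 + 1/120 = 21/320
P(X=0 | obs) = 1/60 / 21/320 = 16/63
P(X=1 | obs) = 1/40 / 21/320 = 8/21
P(X=2 | obs) = 1/64 / 21/320 = 5/21
P(X=3 | obs) = 1/120 / 21/320 = 8/63

P(X = 3 | obs) = 8/63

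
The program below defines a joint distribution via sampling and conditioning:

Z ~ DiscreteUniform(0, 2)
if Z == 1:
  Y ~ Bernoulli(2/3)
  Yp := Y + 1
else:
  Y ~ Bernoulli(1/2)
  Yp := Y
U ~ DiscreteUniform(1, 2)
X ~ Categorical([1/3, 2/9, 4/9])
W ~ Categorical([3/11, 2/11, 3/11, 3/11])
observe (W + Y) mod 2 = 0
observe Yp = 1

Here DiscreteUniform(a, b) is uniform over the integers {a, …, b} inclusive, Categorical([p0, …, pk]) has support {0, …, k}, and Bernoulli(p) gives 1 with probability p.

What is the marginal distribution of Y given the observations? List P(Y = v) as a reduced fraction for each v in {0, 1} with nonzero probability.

Enumerate traces; 36 have nonzero weight after conditioning:
  (Z=0, Y=1, U=1, X=0, W=1) weight 1/198
  (Z=0, Y=1, U=1, X=0, W=3) weight 1/132
  (Z=0, Y=1, U=1, X=1, W=1) weight 1/297
  (Z=0, Y=1, U=1, X=1, W=3) weight 1/198
  (Z=0, Y=1, U=1, X=2, W=1) weight 2/297
  (Z=0, Y=1, U=1, X=2, W=3) weight 1/99
  (Z=0, Y=1, U=2, X=0, W=1) weight 1/198
  (Z=0, Y=1, U=2, X=0, W=3) weight 1/132
  (Z=1, Y=0, U=1, X=0, W=0) weight 1/198
  … 27 more
Group by Y:
  weight(Y=0) = 2/33
  weight(Y=1) = 5/33
Total weight = 2/33 + 5/33 = 7/33
P(Y=0 | obs) = 2/33 / 7/33 = 2/7
P(Y=1 | obs) = 5/33 / 7/33 = 5/7

P(Y=0) = 2/7, P(Y=1) = 5/7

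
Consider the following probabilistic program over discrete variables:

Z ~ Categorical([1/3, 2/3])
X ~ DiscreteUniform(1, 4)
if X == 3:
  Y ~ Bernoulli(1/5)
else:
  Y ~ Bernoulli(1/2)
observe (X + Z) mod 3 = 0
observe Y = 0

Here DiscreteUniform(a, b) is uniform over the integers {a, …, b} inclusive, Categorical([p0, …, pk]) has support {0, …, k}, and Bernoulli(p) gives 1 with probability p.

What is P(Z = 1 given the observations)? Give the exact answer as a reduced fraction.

P(Z = 1 | obs) = 5/9

Enumerate traces; 2 have nonzero weight after conditioning:
  (Z=0, X=3, Y=0) weight 1/15
  (Z=1, X=2, Y=0) weight 1/12
Group by Z:
  weight(Z=0) = 1/15
  weight(Z=1) = 1/12
Total weight = 1/15 + 1/12 = 3/20
P(Z=0 | obs) = 1/15 / 3/20 = 4/9
P(Z=1 | obs) = 1/12 / 3/20 = 5/9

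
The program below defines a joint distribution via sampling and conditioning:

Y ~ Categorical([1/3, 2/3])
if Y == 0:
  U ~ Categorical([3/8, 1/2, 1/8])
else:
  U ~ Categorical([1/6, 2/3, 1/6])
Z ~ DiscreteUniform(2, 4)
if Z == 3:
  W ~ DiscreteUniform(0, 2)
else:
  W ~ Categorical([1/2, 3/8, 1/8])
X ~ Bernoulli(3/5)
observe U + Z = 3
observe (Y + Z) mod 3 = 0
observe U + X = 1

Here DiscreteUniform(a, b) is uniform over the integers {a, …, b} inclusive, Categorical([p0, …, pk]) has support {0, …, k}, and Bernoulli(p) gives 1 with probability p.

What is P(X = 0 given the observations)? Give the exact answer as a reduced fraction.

Enumerate traces; 6 have nonzero weight after conditioning:
  (Y=0, U=0, Z=3, W=0, X=1) weight 1/120
  (Y=0, U=0, Z=3, W=1, X=1) weight 1/120
  (Y=0, U=0, Z=3, W=2, X=1) weight 1/120
  (Y=1, U=1, Z=2, W=0, X=0) weight 4/135
  (Y=1, U=1, Z=2, W=1, X=0) weight 1/45
  (Y=1, U=1, Z=2, W=2, X=0) weight 1/135
Group by X:
  weight(X=0) = 8/135
  weight(X=1) = 1/40
Total weight = 8/135 + 1/40 = 91/1080
P(X=0 | obs) = 8/135 / 91/1080 = 64/91
P(X=1 | obs) = 1/40 / 91/1080 = 27/91

P(X = 0 | obs) = 64/91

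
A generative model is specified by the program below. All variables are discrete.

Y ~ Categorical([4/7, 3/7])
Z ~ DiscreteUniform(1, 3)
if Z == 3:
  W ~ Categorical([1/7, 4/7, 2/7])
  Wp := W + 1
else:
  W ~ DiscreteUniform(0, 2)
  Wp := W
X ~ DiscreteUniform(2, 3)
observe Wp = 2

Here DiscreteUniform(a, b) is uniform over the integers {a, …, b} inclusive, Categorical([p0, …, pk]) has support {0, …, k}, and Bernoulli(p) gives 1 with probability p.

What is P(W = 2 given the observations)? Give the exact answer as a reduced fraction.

P(W = 2 | obs) = 7/13

Enumerate traces; 12 have nonzero weight after conditioning:
  (Y=0, Z=1, W=2, X=2) weight 2/63
  (Y=0, Z=1, W=2, X=3) weight 2/63
  (Y=0, Z=2, W=2, X=2) weight 2/63
  (Y=0, Z=2, W=2, X=3) weight 2/63
  (Y=0, Z=3, W=1, X=2) weight 8/147
  (Y=0, Z=3, W=1, X=3) weight 8/147
  (Y=1, Z=1, W=2, X=2) weight 1/42
  (Y=1, Z=1, W=2, X=3) weight 1/42
  … 4 more
Group by W:
  weight(W=1) = 4/21
  weight(W=2) = 2/9
Total weight = 4/21 + 2/9 = 26/63
P(W=1 | obs) = 4/21 / 26/63 = 6/13
P(W=2 | obs) = 2/9 / 26/63 = 7/13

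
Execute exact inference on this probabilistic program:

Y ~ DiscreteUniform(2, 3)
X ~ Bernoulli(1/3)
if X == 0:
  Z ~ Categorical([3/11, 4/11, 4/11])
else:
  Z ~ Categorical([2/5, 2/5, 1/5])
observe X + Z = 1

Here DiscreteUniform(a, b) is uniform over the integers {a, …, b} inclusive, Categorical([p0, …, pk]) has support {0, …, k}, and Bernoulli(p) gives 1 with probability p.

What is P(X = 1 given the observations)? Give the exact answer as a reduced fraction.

Enumerate traces; 4 have nonzero weight after conditioning:
  (Y=2, X=0, Z=1) weight 4/33
  (Y=2, X=1, Z=0) weight 1/15
  (Y=3, X=0, Z=1) weight 4/33
  (Y=3, X=1, Z=0) weight 1/15
Group by X:
  weight(X=0) = 8/33
  weight(X=1) = 2/15
Total weight = 8/33 + 2/15 = 62/165
P(X=0 | obs) = 8/33 / 62/165 = 20/31
P(X=1 | obs) = 2/15 / 62/165 = 11/31

P(X = 1 | obs) = 11/31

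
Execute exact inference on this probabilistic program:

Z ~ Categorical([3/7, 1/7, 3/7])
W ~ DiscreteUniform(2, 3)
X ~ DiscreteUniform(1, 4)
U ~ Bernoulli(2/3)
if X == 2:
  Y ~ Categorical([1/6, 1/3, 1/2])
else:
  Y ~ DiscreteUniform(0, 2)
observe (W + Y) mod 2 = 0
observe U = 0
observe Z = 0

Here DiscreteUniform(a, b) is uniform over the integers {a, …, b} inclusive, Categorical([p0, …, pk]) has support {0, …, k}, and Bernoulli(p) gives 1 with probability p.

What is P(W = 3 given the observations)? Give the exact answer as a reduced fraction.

Enumerate traces; 12 have nonzero weight after conditioning:
  (Z=0, W=2, X=1, U=0, Y=0) weight 1/168
  (Z=0, W=2, X=1, U=0, Y=2) weight 1/168
  (Z=0, W=2, X=2, U=0, Y=0) weight 1/336
  (Z=0, W=2, X=2, U=0, Y=2) weight 1/112
  (Z=0, W=2, X=3, U=0, Y=0) weight 1/168
  (Z=0, W=2, X=3, U=0, Y=2) weight 1/168
  (Z=0, W=2, X=4, U=0, Y=0) weight 1/168
  (Z=0, W=2, X=4, U=0, Y=2) weight 1/168
  (Z=0, W=3, X=1, U=0, Y=1) weight 1/168
  … 3 more
Group by W:
  weight(W=2) = 1/21
  weight(W=3) = 1/42
Total weight = 1/21 + 1/42 = 1/14
P(W=2 | obs) = 1/21 / 1/14 = 2/3
P(W=3 | obs) = 1/42 / 1/14 = 1/3

P(W = 3 | obs) = 1/3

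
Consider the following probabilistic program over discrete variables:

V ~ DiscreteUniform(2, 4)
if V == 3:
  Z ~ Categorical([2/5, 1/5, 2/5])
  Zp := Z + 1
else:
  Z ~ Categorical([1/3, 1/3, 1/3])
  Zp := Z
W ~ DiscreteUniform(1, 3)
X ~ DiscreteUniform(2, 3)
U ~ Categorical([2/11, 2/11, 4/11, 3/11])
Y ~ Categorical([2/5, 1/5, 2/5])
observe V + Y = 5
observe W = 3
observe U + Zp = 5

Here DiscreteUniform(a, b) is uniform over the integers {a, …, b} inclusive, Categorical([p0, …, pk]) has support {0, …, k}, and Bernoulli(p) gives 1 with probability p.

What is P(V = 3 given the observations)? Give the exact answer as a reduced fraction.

Enumerate traces; 6 have nonzero weight after conditioning:
  (V=3, Z=1, W=3, X=2, U=3, Y=2) weight 1/825
  (V=3, Z=1, W=3, X=3, U=3, Y=2) weight 1/825
  (V=3, Z=2, W=3, X=2, U=2, Y=2) weight 8/2475
  (V=3, Z=2, W=3, X=3, U=2, Y=2) weight 8/2475
  (V=4, Z=2, W=3, X=2, U=3, Y=1) weight 1/990
  (V=4, Z=2, W=3, X=3, U=3, Y=1) weight 1/990
Group by V:
  weight(V=3) = 2/225
  weight(V=4) = 1/495
Total weight = 2/225 + 1/495 = 3/275
P(V=3 | obs) = 2/225 / 3/275 = 22/27
P(V=4 | obs) = 1/495 / 3/275 = 5/27

P(V = 3 | obs) = 22/27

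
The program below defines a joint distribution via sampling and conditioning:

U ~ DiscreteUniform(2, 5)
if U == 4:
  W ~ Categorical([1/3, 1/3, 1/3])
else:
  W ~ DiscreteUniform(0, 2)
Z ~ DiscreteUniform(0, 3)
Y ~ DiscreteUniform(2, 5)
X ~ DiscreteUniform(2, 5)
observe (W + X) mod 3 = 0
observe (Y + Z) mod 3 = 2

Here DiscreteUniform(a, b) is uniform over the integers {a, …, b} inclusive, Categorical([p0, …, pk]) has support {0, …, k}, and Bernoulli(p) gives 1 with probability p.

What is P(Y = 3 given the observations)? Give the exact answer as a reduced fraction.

Enumerate traces; 96 have nonzero weight after conditioning:
  (U=2, W=0, Z=0, Y=2, X=3) weight 1/768
  (U=2, W=0, Z=0, Y=5, X=3) weight 1/768
  (U=2, W=0, Z=1, Y=4, X=3) weight 1/768
  (U=2, W=0, Z=2, Y=3, X=3) weight 1/768
  (U=2, W=0, Z=3, Y=2, X=3) weight 1/768
  (U=2, W=0, Z=3, Y=5, X=3) weight 1/768
  (U=2, W=1, Z=0, Y=2, X=2) weight 1/768
  (U=2, W=1, Z=0, Y=2, X=5) weight 1/768
  … 88 more
Group by Y:
  weight(Y=2) = 1/24
  weight(Y=3) = 1/48
  weight(Y=4) = 1/48
  weight(Y=5) = 1/24
Total weight = 1/24 + 1/48 + 1/48 + 1/24 = 1/8
P(Y=2 | obs) = 1/24 / 1/8 = 1/3
P(Y=3 | obs) = 1/48 / 1/8 = 1/6
P(Y=4 | obs) = 1/48 / 1/8 = 1/6
P(Y=5 | obs) = 1/24 / 1/8 = 1/3

P(Y = 3 | obs) = 1/6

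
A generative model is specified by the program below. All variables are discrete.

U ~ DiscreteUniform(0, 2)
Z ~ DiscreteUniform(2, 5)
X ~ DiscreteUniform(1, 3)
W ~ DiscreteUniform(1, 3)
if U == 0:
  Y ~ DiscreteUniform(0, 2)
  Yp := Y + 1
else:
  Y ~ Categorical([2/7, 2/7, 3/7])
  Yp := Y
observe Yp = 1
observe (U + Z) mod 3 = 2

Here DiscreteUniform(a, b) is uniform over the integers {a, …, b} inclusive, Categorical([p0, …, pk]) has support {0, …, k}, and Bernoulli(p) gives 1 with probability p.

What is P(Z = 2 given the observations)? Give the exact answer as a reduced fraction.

Enumerate traces; 36 have nonzero weight after conditioning:
  (U=0, Z=2, X=1, W=1, Y=0) weight 1/324
  (U=0, Z=2, X=1, W=2, Y=0) weight 1/324
  (U=0, Z=2, X=1, W=3, Y=0) weight 1/324
  (U=0, Z=2, X=2, W=1, Y=0) weight 1/324
  (U=0, Z=2, X=2, W=2, Y=0) weight 1/324
  (U=0, Z=2, X=2, W=3, Y=0) weight 1/324
  (U=0, Z=2, X=3, W=1, Y=0) weight 1/324
  (U=0, Z=2, X=3, W=2, Y=0) weight 1/324
  (U=0, Z=5, X=1, W=1, Y=0) weight 1/324
  (U=1, Z=4, X=1, W=1, Y=1) weight 1/378
  … 26 more
Group by Z:
  weight(Z=2) = 1/36
  weight(Z=3) = 1/42
  weight(Z=4) = 1/42
  weight(Z=5) = 1/36
Total weight = 1/36 + 1/42 + 1/42 + 1/36 = 13/126
P(Z=2 | obs) = 1/36 / 13/126 = 7/26
P(Z=3 | obs) = 1/42 / 13/126 = 3/13
P(Z=4 | obs) = 1/42 / 13/126 = 3/13
P(Z=5 | obs) = 1/36 / 13/126 = 7/26

P(Z = 2 | obs) = 7/26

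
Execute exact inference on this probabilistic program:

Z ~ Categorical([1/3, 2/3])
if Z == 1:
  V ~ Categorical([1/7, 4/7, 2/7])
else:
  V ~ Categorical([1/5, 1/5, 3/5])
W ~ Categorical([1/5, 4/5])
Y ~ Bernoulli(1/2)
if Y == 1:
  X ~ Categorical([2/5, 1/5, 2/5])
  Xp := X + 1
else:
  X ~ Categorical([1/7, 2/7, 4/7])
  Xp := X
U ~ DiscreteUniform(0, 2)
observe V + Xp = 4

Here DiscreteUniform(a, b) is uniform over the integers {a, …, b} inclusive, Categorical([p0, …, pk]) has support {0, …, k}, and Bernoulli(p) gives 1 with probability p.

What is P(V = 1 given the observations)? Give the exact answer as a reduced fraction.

Enumerate traces; 36 have nonzero weight after conditioning:
  (Z=0, V=1, W=0, Y=1, X=2, U=0) weight 1/1125
  (Z=0, V=1, W=0, Y=1, X=2, U=1) weight 1/1125
  (Z=0, V=1, W=0, Y=1, X=2, U=2) weight 1/1125
  (Z=0, V=1, W=1, Y=1, X=2, U=0) weight 4/1125
  (Z=0, V=1, W=1, Y=1, X=2, U=1) weight 4/1125
  (Z=0, V=1, W=1, Y=1, X=2, U=2) weight 4/1125
  (Z=0, V=2, W=0, Y=0, X=2, U=0) weight 2/525
  (Z=0, V=2, W=0, Y=0, X=2, U=1) weight 2/525
  … 28 more
Group by V:
  weight(V=1) = 47/525
  weight(V=2) = 369/2450
Total weight = 47/525 + 369/2450 = 353/1470
P(V=1 | obs) = 47/525 / 353/1470 = 658/1765
P(V=2 | obs) = 369/2450 / 353/1470 = 1107/1765

P(V = 1 | obs) = 658/1765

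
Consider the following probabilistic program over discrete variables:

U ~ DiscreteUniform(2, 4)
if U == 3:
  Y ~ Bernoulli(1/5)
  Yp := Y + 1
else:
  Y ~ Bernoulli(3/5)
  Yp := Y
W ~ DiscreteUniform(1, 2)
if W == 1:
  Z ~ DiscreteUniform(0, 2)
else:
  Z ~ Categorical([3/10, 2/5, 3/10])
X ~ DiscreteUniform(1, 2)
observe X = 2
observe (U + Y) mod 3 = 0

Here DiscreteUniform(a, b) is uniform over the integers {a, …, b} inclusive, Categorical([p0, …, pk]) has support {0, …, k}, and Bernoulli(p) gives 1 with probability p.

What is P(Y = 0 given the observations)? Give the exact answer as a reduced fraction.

P(Y = 0 | obs) = 4/7

Enumerate traces; 12 have nonzero weight after conditioning:
  (U=2, Y=1, W=1, Z=0, X=2) weight 1/60
  (U=2, Y=1, W=1, Z=1, X=2) weight 1/60
  (U=2, Y=1, W=1, Z=2, X=2) weight 1/60
  (U=2, Y=1, W=2, Z=0, X=2) weight 3/200
  (U=2, Y=1, W=2, Z=1, X=2) weight 1/50
  (U=2, Y=1, W=2, Z=2, X=2) weight 3/200
  (U=3, Y=0, W=1, Z=0, X=2) weight 1/45
  (U=3, Y=0, W=1, Z=1, X=2) weight 1/45
  … 4 more
Group by Y:
  weight(Y=0) = 2/15
  weight(Y=1) = 1/10
Total weight = 2/15 + 1/10 = 7/30
P(Y=0 | obs) = 2/15 / 7/30 = 4/7
P(Y=1 | obs) = 1/10 / 7/30 = 3/7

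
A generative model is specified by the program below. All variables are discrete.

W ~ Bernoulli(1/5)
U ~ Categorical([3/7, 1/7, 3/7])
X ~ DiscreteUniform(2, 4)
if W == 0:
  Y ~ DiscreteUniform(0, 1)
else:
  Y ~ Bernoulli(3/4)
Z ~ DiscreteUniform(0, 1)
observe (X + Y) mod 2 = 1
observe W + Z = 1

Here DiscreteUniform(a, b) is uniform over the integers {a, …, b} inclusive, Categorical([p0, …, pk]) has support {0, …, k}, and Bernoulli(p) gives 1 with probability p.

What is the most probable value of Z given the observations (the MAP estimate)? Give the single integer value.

argmax_v P(Z = v | obs) = 1

Enumerate traces; 18 have nonzero weight after conditioning:
  (W=0, U=0, X=2, Y=1, Z=1) weight 1/35
  (W=0, U=0, X=3, Y=0, Z=1) weight 1/35
  (W=0, U=0, X=4, Y=1, Z=1) weight 1/35
  (W=0, U=1, X=2, Y=1, Z=1) weight 1/105
  (W=0, U=1, X=3, Y=0, Z=1) weight 1/105
  (W=0, U=1, X=4, Y=1, Z=1) weight 1/105
  (W=0, U=2, X=2, Y=1, Z=1) weight 1/35
  (W=0, U=2, X=3, Y=0, Z=1) weight 1/35
  (W=1, U=0, X=2, Y=1, Z=0) weight 3/280
  … 9 more
Group by Z:
  weight(Z=0) = 7/120
  weight(Z=1) = 1/5
Total weight = 7/120 + 1/5 = 31/120
P(Z=0 | obs) = 7/120 / 31/120 = 7/31
P(Z=1 | obs) = 1/5 / 31/120 = 24/31
argmax = 1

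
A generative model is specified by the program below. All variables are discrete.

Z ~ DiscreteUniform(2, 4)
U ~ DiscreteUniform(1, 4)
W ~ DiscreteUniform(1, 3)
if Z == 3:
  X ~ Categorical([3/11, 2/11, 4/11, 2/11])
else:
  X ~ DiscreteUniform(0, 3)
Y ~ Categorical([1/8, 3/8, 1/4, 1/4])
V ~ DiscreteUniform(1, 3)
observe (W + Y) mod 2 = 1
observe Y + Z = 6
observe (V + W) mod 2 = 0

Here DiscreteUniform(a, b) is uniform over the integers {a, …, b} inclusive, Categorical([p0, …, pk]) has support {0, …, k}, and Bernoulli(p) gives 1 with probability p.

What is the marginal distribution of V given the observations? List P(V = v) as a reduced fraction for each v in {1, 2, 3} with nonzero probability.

P(V=1) = 2/5, P(V=2) = 1/5, P(V=3) = 2/5

Enumerate traces; 80 have nonzero weight after conditioning:
  (Z=3, U=1, W=2, X=0, Y=3, V=2) weight 1/1584
  (Z=3, U=1, W=2, X=1, Y=3, V=2) weight 1/2376
  (Z=3, U=1, W=2, X=2, Y=3, V=2) weight 1/1188
  (Z=3, U=1, W=2, X=3, Y=3, V=2) weight 1/2376
  (Z=3, U=2, W=2, X=0, Y=3, V=2) weight 1/1584
  (Z=3, U=2, W=2, X=1, Y=3, V=2) weight 1/2376
  (Z=3, U=2, W=2, X=2, Y=3, V=2) weight 1/1188
  (Z=3, U=2, W=2, X=3, Y=3, V=2) weight 1/2376
  (Z=4, U=1, W=1, X=0, Y=2, V=1) weight 1/1728
  (Z=4, U=1, W=1, X=0, Y=2, V=3) weight 1/1728
  … 70 more
Group by V:
  weight(V=1) = 1/54
  weight(V=2) = 1/108
  weight(V=3) = 1/54
Total weight = 1/54 + 1/108 + 1/54 = 5/108
P(V=1 | obs) = 1/54 / 5/108 = 2/5
P(V=2 | obs) = 1/108 / 5/108 = 1/5
P(V=3 | obs) = 1/54 / 5/108 = 2/5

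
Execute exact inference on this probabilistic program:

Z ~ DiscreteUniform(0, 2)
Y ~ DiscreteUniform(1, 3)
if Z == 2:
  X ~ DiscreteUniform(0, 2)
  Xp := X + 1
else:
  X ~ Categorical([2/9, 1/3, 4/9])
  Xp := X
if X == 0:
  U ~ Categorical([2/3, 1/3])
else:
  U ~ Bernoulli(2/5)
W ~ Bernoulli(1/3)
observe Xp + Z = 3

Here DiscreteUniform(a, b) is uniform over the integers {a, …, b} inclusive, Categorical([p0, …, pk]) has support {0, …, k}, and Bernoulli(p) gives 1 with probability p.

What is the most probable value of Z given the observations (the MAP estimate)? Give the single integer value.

Enumerate traces; 24 have nonzero weight after conditioning:
  (Z=1, Y=1, X=2, U=0, W=0) weight 8/405
  (Z=1, Y=1, X=2, U=0, W=1) weight 4/405
  (Z=1, Y=1, X=2, U=1, W=0) weight 16/1215
  (Z=1, Y=1, X=2, U=1, W=1) weight 8/1215
  (Z=1, Y=2, X=2, U=0, W=0) weight 8/405
  (Z=1, Y=2, X=2, U=0, W=1) weight 4/405
  (Z=1, Y=2, X=2, U=1, W=0) weight 16/1215
  (Z=1, Y=2, X=2, U=1, W=1) weight 8/1215
  (Z=2, Y=1, X=0, U=0, W=0) weight 4/243
  … 15 more
Group by Z:
  weight(Z=1) = 4/27
  weight(Z=2) = 1/9
Total weight = 4/27 + 1/9 = 7/27
P(Z=1 | obs) = 4/27 / 7/27 = 4/7
P(Z=2 | obs) = 1/9 / 7/27 = 3/7
argmax = 1

argmax_v P(Z = v | obs) = 1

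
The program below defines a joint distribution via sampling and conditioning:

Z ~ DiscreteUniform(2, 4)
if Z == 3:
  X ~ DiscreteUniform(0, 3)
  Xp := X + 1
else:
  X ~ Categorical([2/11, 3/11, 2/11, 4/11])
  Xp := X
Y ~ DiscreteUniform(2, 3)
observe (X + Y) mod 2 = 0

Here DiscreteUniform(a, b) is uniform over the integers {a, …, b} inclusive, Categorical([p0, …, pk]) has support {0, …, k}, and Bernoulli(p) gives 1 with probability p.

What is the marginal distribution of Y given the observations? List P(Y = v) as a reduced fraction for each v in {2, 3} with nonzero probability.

Enumerate traces; 12 have nonzero weight after conditioning:
  (Z=2, X=0, Y=2) weight 1/33
  (Z=2, X=1, Y=3) weight 1/22
  (Z=2, X=2, Y=2) weight 1/33
  (Z=2, X=3, Y=3) weight 2/33
  (Z=3, X=0, Y=2) weight 1/24
  (Z=3, X=1, Y=3) weight 1/24
  (Z=3, X=2, Y=2) weight 1/24
  (Z=3, X=3, Y=3) weight 1/24
  … 4 more
Group by Y:
  weight(Y=2) = 9/44
  weight(Y=3) = 13/44
Total weight = 9/44 + 13/44 = 1/2
P(Y=2 | obs) = 9/44 / 1/2 = 9/22
P(Y=3 | obs) = 13/44 / 1/2 = 13/22

P(Y=2) = 9/22, P(Y=3) = 13/22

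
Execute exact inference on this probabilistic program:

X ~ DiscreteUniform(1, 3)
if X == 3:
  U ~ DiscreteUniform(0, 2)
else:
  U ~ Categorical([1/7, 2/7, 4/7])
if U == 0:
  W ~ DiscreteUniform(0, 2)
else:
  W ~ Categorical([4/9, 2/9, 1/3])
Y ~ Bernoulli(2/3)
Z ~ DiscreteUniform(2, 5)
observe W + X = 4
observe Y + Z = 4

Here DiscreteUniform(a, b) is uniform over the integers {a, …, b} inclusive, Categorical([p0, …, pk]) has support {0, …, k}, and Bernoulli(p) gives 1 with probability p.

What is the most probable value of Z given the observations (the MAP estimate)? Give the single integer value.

argmax_v P(Z = v | obs) = 3

Enumerate traces; 12 have nonzero weight after conditioning:
  (X=2, U=0, W=2, Y=0, Z=4) weight 1/756
  (X=2, U=0, W=2, Y=1, Z=3) weight 1/378
  (X=2, U=1, W=2, Y=0, Z=4) weight 1/378
  (X=2, U=1, W=2, Y=1, Z=3) weight 1/189
  (X=2, U=2, W=2, Y=0, Z=4) weight 1/189
  (X=2, U=2, W=2, Y=1, Z=3) weight 2/189
  (X=3, U=0, W=1, Y=0, Z=4) weight 1/324
  (X=3, U=0, W=1, Y=1, Z=3) weight 1/162
  … 4 more
Group by Z:
  weight(Z=3) = 8/243
  weight(Z=4) = 4/243
Total weight = 8/243 + 4/243 = 4/81
P(Z=3 | obs) = 8/243 / 4/81 = 2/3
P(Z=4 | obs) = 4/243 / 4/81 = 1/3
argmax = 3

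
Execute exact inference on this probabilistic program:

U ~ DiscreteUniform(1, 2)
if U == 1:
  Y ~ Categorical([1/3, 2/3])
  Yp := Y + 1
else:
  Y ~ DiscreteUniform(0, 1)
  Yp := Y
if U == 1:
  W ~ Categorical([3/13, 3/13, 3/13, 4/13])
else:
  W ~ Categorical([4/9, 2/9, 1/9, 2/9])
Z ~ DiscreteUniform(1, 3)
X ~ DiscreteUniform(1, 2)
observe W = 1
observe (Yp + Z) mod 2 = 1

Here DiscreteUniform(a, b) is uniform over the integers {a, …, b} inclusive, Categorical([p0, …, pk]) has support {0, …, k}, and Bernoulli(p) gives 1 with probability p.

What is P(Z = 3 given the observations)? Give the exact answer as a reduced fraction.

P(Z = 3 | obs) = 31/84

Enumerate traces; 12 have nonzero weight after conditioning:
  (U=1, Y=0, W=1, Z=2, X=1) weight 1/156
  (U=1, Y=0, W=1, Z=2, X=2) weight 1/156
  (U=1, Y=1, W=1, Z=1, X=1) weight 1/78
  (U=1, Y=1, W=1, Z=1, X=2) weight 1/78
  (U=1, Y=1, W=1, Z=3, X=1) weight 1/78
  (U=1, Y=1, W=1, Z=3, X=2) weight 1/78
  (U=2, Y=0, W=1, Z=1, X=1) weight 1/108
  (U=2, Y=0, W=1, Z=1, X=2) weight 1/108
  … 4 more
Group by Z:
  weight(Z=1) = 31/702
  weight(Z=2) = 11/351
  weight(Z=3) = 31/702
Total weight = 31/702 + 11/351 + 31/702 = 14/117
P(Z=1 | obs) = 31/702 / 14/117 = 31/84
P(Z=2 | obs) = 11/351 / 14/117 = 11/42
P(Z=3 | obs) = 31/702 / 14/117 = 31/84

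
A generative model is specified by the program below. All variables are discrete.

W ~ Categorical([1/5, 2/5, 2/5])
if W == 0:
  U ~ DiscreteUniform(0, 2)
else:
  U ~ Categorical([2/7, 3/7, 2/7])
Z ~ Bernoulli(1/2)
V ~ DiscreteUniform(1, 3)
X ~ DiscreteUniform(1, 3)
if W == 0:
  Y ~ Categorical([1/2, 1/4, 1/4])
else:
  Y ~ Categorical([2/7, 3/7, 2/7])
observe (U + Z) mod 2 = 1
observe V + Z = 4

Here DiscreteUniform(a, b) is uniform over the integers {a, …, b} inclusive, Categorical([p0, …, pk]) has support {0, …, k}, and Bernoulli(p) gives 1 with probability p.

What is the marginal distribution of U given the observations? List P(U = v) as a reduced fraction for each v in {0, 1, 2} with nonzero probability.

Enumerate traces; 54 have nonzero weight after conditioning:
  (W=0, U=0, Z=1, V=3, X=1, Y=0) weight 1/540
  (W=0, U=0, Z=1, V=3, X=1, Y=1) weight 1/1080
  (W=0, U=0, Z=1, V=3, X=1, Y=2) weight 1/1080
  (W=0, U=0, Z=1, V=3, X=2, Y=0) weight 1/540
  (W=0, U=0, Z=1, V=3, X=2, Y=1) weight 1/1080
  (W=0, U=0, Z=1, V=3, X=2, Y=2) weight 1/1080
  (W=0, U=0, Z=1, V=3, X=3, Y=0) weight 1/540
  (W=0, U=0, Z=1, V=3, X=3, Y=1) weight 1/1080
  (W=0, U=2, Z=1, V=3, X=1, Y=0) weight 1/540
  … 45 more
Group by U:
  weight(U=0) = 31/630
  weight(U=2) = 31/630
Total weight = 31/630 + 31/630 = 31/315
P(U=0 | obs) = 31/630 / 31/315 = 1/2
P(U=2 | obs) = 31/630 / 31/315 = 1/2

P(U=0) = 1/2, P(U=2) = 1/2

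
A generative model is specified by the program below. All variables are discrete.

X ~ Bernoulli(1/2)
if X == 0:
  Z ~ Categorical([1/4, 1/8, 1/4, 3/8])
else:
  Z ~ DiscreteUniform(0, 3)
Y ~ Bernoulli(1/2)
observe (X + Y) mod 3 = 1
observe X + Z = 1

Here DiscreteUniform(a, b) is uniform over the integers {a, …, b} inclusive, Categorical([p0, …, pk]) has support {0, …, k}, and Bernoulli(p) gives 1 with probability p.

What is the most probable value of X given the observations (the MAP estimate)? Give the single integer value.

Enumerate traces; 2 have nonzero weight after conditioning:
  (X=0, Z=1, Y=1) weight 1/32
  (X=1, Z=0, Y=0) weight 1/16
Group by X:
  weight(X=0) = 1/32
  weight(X=1) = 1/16
Total weight = 1/32 + 1/16 = 3/32
P(X=0 | obs) = 1/32 / 3/32 = 1/3
P(X=1 | obs) = 1/16 / 3/32 = 2/3
argmax = 1

argmax_v P(X = v | obs) = 1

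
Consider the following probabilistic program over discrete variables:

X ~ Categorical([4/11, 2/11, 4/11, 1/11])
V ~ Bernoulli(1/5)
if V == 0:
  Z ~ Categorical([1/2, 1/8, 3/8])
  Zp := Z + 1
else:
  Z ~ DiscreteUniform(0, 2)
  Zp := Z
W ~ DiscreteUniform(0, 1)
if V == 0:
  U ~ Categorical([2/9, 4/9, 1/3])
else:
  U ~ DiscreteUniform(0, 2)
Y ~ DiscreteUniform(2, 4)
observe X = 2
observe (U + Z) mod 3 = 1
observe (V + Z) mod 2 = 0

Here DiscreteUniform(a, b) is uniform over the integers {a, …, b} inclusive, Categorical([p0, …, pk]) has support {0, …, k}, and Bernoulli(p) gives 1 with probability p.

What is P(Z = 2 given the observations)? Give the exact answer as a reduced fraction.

P(Z = 2 | obs) = 1/3

Enumerate traces; 18 have nonzero weight after conditioning:
  (X=2, V=0, Z=0, W=0, U=1, Y=2) weight 16/1485
  (X=2, V=0, Z=0, W=0, U=1, Y=3) weight 16/1485
  (X=2, V=0, Z=0, W=0, U=1, Y=4) weight 16/1485
  (X=2, V=0, Z=0, W=1, U=1, Y=2) weight 16/1485
  (X=2, V=0, Z=0, W=1, U=1, Y=3) weight 16/1485
  (X=2, V=0, Z=0, W=1, U=1, Y=4) weight 16/1485
  (X=2, V=0, Z=2, W=0, U=2, Y=2) weight 1/165
  (X=2, V=0, Z=2, W=0, U=2, Y=3) weight 1/165
  (X=2, V=1, Z=1, W=0, U=0, Y=2) weight 2/1485
  … 9 more
Group by Z:
  weight(Z=0) = 32/495
  weight(Z=1) = 4/495
  weight(Z=2) = 2/55
Total weight = 32/495 + 4/495 + 2/55 = 6/55
P(Z=0 | obs) = 32/495 / 6/55 = 16/27
P(Z=1 | obs) = 4/495 / 6/55 = 2/27
P(Z=2 | obs) = 2/55 / 6/55 = 1/3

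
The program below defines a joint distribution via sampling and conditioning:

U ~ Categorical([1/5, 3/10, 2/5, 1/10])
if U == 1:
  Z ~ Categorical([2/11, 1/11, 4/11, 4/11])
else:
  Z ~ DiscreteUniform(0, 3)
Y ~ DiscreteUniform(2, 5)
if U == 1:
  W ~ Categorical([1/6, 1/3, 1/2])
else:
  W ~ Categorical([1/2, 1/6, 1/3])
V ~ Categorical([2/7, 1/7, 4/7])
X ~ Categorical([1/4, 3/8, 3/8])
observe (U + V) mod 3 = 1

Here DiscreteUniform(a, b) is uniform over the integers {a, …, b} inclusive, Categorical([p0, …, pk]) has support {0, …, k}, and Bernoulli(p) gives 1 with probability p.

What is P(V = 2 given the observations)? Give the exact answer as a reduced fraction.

P(V = 2 | obs) = 16/25

Enumerate traces; 576 have nonzero weight after conditioning:
  (U=0, Z=0, Y=2, W=0, V=1, X=0) weight 1/4480
  (U=0, Z=0, Y=2, W=0, V=1, X=1) weight 3/8960
  (U=0, Z=0, Y=2, W=0, V=1, X=2) weight 3/8960
  (U=0, Z=0, Y=2, W=1, V=1, X=0) weight 1/13440
  (U=0, Z=0, Y=2, W=1, V=1, X=1) weight 1/8960
  (U=0, Z=0, Y=2, W=1, V=1, X=2) weight 1/8960
  (U=0, Z=0, Y=2, W=2, V=1, X=0) weight 1/6720
  (U=0, Z=0, Y=2, W=2, V=1, X=1) weight 1/4480
  (U=1, Z=0, Y=2, W=0, V=0, X=0) weight 1/6160
  (U=2, Z=0, Y=2, W=0, V=2, X=0) weight 1/560
  … 566 more
Group by V:
  weight(V=0) = 3/35
  weight(V=1) = 3/70
  weight(V=2) = 8/35
Total weight = 3/35 + 3/70 + 8/35 = 5/14
P(V=0 | obs) = 3/35 / 5/14 = 6/25
P(V=1 | obs) = 3/70 / 5/14 = 3/25
P(V=2 | obs) = 8/35 / 5/14 = 16/25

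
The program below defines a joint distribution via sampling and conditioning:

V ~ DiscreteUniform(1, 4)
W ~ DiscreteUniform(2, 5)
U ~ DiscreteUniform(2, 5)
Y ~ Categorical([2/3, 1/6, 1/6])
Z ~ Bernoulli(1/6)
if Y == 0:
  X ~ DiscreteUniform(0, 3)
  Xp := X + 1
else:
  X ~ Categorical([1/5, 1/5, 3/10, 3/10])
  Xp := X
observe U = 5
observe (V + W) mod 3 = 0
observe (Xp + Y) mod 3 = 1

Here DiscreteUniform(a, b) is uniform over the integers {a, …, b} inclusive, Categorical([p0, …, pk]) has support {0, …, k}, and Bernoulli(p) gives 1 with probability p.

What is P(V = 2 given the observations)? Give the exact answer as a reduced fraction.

Enumerate traces; 60 have nonzero weight after conditioning:
  (V=1, W=2, U=5, Y=0, Z=0, X=0) weight 5/2304
  (V=1, W=2, U=5, Y=0, Z=0, X=3) weight 5/2304
  (V=1, W=2, U=5, Y=0, Z=1, X=0) weight 1/2304
  (V=1, W=2, U=5, Y=0, Z=1, X=3) weight 1/2304
  (V=1, W=2, U=5, Y=1, Z=0, X=0) weight 1/2304
  (V=1, W=2, U=5, Y=1, Z=0, X=3) weight 1/1536
  (V=1, W=2, U=5, Y=1, Z=1, X=0) weight 1/11520
  (V=1, W=2, U=5, Y=1, Z=1, X=3) weight 1/7680
  (V=2, W=4, U=5, Y=0, Z=0, X=0) weight 5/2304
  (V=3, W=3, U=5, Y=0, Z=0, X=0) weight 5/2304
  … 50 more
Group by V:
  weight(V=1) = 7/480
  weight(V=2) = 7/960
  weight(V=3) = 7/960
  weight(V=4) = 7/480
Total weight = 7/480 + 7/960 + 7/960 + 7/480 = 7/160
P(V=1 | obs) = 7/480 / 7/160 = 1/3
P(V=2 | obs) = 7/960 / 7/160 = 1/6
P(V=3 | obs) = 7/960 / 7/160 = 1/6
P(V=4 | obs) = 7/480 / 7/160 = 1/3

P(V = 2 | obs) = 1/6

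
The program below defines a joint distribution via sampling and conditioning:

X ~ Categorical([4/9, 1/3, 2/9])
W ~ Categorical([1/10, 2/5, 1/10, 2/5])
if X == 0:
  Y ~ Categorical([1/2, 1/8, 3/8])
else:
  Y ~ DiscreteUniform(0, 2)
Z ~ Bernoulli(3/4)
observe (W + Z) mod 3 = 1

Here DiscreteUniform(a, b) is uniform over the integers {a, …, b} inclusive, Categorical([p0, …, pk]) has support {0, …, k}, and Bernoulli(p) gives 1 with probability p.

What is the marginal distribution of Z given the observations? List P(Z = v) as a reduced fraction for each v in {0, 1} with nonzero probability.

P(Z=0) = 4/19, P(Z=1) = 15/19

Enumerate traces; 27 have nonzero weight after conditioning:
  (X=0, W=0, Y=0, Z=1) weight 1/60
  (X=0, W=0, Y=1, Z=1) weight 1/240
  (X=0, W=0, Y=2, Z=1) weight 1/80
  (X=0, W=1, Y=0, Z=0) weight 1/45
  (X=0, W=1, Y=1, Z=0) weight 1/180
  (X=0, W=1, Y=2, Z=0) weight 1/60
  (X=0, W=3, Y=0, Z=1) weight 1/15
  (X=0, W=3, Y=1, Z=1) weight 1/60
  … 19 more
Group by Z:
  weight(Z=0) = 1/10
  weight(Z=1) = 3/8
Total weight = 1/10 + 3/8 = 19/40
P(Z=0 | obs) = 1/10 / 19/40 = 4/19
P(Z=1 | obs) = 3/8 / 19/40 = 15/19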